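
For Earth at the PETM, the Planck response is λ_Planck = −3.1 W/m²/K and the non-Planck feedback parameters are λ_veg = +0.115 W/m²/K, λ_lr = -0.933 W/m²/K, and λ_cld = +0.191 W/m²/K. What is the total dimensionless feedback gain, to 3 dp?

-0.202

Convert to gains: g_veg = 0.115/3.1 = 0.0371; g_lr = -0.933/3.1 = -0.301; g_cld = 0.191/3.1 = 0.06161.
Total gain g = -0.20229.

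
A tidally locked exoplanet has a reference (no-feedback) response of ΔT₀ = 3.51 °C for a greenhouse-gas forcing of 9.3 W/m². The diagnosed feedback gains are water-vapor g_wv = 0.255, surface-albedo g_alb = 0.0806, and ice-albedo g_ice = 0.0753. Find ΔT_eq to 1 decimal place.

6.0 °C

Total gain g = 0.255 + 0.0806 + 0.0753 = 0.4109.
Amplification A = 1/(1 − 0.4109) = 1.698.
ΔT = 3.51 × 1.698 = 6.0 °C.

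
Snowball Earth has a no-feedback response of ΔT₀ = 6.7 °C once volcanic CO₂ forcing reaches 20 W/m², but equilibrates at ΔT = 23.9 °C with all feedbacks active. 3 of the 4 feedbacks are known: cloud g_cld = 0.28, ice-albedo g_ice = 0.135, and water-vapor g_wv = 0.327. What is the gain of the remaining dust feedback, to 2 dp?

Amplification A = ΔT/ΔT₀ = 23.9/6.7 = 3.567.
Total gain g = 1 − 1/A = 1 − 1/3.567 = 0.7197.
Known gains sum to 0.28 + 0.135 + 0.327 = 0.742.
g_dust = 0.7197 − 0.742 = -0.02.

-0.02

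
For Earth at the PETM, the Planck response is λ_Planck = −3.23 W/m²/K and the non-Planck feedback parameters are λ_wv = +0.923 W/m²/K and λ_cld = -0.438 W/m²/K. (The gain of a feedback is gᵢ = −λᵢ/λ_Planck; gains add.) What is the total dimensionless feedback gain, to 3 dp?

Convert to gains: g_wv = 0.923/3.23 = 0.2858; g_cld = -0.438/3.23 = -0.1356.
Total gain g = 0.1502.

0.150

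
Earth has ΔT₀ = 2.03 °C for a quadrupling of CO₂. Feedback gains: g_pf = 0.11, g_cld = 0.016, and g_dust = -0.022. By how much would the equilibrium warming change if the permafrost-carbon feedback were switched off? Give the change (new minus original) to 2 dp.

-0.25 °C

Original: g = 0.104, ΔT = 2.03/(1−0.104) = 2.2656 °C.
Without permafrost-carbon: g' = -0.006, ΔT' = 2.03/(1+0.006) = 2.0179 °C.
Change = 2.0179 − 2.2656 = -0.25 °C.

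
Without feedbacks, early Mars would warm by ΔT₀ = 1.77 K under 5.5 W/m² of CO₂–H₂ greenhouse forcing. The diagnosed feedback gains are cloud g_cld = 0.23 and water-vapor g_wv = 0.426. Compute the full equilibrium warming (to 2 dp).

Total gain g = 0.23 + 0.426 = 0.656.
Amplification A = 1/(1 − 0.656) = 2.907.
ΔT = 1.77 × 2.907 = 5.15 K.

5.15 K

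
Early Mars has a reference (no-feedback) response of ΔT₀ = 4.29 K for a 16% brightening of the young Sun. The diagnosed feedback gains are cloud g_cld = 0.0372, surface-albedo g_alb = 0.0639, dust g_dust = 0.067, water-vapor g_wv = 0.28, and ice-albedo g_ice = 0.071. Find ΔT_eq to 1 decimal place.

Total gain g = 0.0372 + 0.0639 + 0.067 + 0.28 + 0.071 = 0.5191.
Amplification A = 1/(1 − 0.5191) = 2.079.
ΔT = 4.29 × 2.079 = 8.9 K.

8.9 K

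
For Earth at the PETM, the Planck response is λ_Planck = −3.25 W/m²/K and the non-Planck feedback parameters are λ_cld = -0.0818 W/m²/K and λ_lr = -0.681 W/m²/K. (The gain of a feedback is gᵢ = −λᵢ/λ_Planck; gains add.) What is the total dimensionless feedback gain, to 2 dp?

Convert to gains: g_cld = -0.0818/3.25 = -0.02517; g_lr = -0.681/3.25 = -0.2095.
Total gain g = -0.23467.

-0.23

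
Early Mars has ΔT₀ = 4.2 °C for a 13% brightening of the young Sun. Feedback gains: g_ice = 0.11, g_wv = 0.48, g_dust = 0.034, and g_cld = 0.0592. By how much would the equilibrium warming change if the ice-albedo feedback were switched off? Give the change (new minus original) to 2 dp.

-3.42 °C

Original: g = 0.6832, ΔT = 4.2/(1−0.6832) = 13.2576 °C.
Without ice-albedo: g' = 0.5732, ΔT' = 4.2/(1−0.5732) = 9.8407 °C.
Change = 9.8407 − 13.2576 = -3.42 °C.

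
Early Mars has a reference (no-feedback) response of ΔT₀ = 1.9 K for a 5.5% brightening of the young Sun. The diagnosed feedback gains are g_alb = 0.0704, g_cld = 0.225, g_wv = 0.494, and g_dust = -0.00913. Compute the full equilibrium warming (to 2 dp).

8.65 K

Total gain g = 0.0704 + 0.225 + 0.494 − 0.00913 = 0.78027.
Amplification A = 1/(1 − 0.78027) = 4.551.
ΔT = 1.9 × 4.551 = 8.65 K.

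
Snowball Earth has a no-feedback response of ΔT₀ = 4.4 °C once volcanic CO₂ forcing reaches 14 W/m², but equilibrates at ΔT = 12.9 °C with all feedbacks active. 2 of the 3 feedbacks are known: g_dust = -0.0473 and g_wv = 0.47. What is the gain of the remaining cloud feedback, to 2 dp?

0.24

Amplification A = ΔT/ΔT₀ = 12.9/4.4 = 2.932.
Total gain g = 1 − 1/A = 1 − 1/2.932 = 0.6589.
Known gains sum to -0.0473 + 0.47 = 0.4227.
g_cld = 0.6589 − 0.4227 = 0.24.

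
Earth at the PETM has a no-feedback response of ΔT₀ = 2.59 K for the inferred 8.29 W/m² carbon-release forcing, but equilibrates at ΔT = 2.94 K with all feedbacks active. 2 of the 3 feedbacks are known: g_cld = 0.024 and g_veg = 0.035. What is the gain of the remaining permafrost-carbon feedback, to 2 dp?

0.06

Amplification A = ΔT/ΔT₀ = 2.94/2.59 = 1.135.
Total gain g = 1 − 1/A = 1 − 1/1.135 = 0.1189.
Known gains sum to 0.024 + 0.035 = 0.059.
g_pf = 0.1189 − 0.059 = 0.06.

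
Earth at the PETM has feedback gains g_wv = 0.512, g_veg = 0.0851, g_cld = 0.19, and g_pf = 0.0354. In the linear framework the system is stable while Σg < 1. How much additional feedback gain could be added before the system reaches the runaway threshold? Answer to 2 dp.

0.18

Current total gain = 0.512 + 0.0851 + 0.19 + 0.0354 = 0.8225.
Margin to runaway = 1 − 0.8225 = 0.18.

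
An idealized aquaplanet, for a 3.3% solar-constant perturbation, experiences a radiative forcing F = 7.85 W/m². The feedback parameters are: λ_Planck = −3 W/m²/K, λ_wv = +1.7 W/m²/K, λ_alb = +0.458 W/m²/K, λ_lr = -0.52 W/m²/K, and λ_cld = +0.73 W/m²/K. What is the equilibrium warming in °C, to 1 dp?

Net feedback parameter λ = (−3) + (+1.7) + (+0.458) + (-0.52) + (+0.73) = -0.632 W/m²/K.
ΔT = −F/λ = −7.85/(-0.632) = 12.4 °C.

12.4 °C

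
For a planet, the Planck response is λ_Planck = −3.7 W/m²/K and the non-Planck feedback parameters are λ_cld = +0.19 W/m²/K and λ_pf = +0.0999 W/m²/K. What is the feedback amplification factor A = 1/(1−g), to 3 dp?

Convert to gains: g_cld = 0.19/3.7 = 0.05135; g_pf = 0.0999/3.7 = 0.027.
Total gain g = 0.07835.
A = 1/(1 − 0.07835) = 1.085.

1.085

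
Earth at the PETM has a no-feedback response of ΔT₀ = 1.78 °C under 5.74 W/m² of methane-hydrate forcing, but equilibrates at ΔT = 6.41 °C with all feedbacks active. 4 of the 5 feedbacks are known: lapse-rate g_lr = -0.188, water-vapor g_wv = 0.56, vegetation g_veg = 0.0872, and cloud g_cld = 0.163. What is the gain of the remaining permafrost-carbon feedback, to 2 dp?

0.10

Amplification A = ΔT/ΔT₀ = 6.41/1.78 = 3.601.
Total gain g = 1 − 1/A = 1 − 1/3.601 = 0.7223.
Known gains sum to -0.188 + 0.56 + 0.0872 + 0.163 = 0.6222.
g_pf = 0.7223 − 0.6222 = 0.10.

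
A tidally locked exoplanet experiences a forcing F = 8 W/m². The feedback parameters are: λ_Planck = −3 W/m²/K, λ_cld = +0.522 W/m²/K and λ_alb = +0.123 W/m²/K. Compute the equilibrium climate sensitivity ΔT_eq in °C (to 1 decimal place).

3.4 °C

Net feedback parameter λ = (−3) + (+0.522) + (+0.123) = -2.355 W/m²/K.
ΔT = −F/λ = −8/(-2.355) = 3.4 °C.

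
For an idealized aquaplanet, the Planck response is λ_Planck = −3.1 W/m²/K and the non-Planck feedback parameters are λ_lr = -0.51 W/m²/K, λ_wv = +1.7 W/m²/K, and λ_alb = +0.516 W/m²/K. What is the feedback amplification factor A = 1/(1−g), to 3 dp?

Convert to gains: g_lr = -0.51/3.1 = -0.1645; g_wv = 1.7/3.1 = 0.5484; g_alb = 0.516/3.1 = 0.1665.
Total gain g = 0.5504.
A = 1/(1 − 0.5504) = 2.224.

2.224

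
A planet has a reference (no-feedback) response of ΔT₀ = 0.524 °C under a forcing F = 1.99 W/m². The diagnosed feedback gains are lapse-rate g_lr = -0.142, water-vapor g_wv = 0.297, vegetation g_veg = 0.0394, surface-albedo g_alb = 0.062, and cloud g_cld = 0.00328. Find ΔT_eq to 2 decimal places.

0.71 °C

Total gain g = -0.142 + 0.297 + 0.0394 + 0.062 + 0.00328 = 0.25968.
Amplification A = 1/(1 − 0.25968) = 1.351.
ΔT = 0.524 × 1.351 = 0.71 °C.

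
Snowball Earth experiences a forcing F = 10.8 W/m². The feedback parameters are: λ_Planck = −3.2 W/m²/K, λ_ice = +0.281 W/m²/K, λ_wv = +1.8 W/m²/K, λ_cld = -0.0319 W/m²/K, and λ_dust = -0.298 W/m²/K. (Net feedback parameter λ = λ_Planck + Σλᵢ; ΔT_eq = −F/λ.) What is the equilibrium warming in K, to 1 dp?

7.5 K

Net feedback parameter λ = (−3.2) + (+0.281) + (+1.8) + (-0.0319) + (-0.298) = -1.4489 W/m²/K.
ΔT = −F/λ = −10.8/(-1.4489) = 7.5 K.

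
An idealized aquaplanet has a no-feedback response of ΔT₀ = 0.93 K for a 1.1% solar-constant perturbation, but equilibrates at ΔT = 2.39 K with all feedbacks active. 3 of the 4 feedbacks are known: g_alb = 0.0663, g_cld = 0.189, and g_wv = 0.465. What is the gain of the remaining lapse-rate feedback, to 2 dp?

-0.11

Amplification A = ΔT/ΔT₀ = 2.39/0.93 = 2.57.
Total gain g = 1 − 1/A = 1 − 1/2.57 = 0.6109.
Known gains sum to 0.0663 + 0.189 + 0.465 = 0.7203.
g_lr = 0.6109 − 0.7203 = -0.11.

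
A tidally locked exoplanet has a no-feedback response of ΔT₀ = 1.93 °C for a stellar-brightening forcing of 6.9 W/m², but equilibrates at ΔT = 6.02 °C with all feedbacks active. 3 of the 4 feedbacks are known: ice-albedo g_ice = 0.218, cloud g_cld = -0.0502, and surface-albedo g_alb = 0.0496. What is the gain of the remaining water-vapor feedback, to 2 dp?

0.46

Amplification A = ΔT/ΔT₀ = 6.02/1.93 = 3.119.
Total gain g = 1 − 1/A = 1 − 1/3.119 = 0.6794.
Known gains sum to 0.218 − 0.0502 + 0.0496 = 0.2174.
g_wv = 0.6794 − 0.2174 = 0.46.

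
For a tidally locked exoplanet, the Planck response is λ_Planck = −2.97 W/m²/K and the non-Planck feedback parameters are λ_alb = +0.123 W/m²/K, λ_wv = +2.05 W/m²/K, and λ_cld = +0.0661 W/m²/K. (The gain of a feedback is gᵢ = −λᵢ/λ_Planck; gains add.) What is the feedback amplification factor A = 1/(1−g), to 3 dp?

Convert to gains: g_alb = 0.123/2.97 = 0.04141; g_wv = 2.05/2.97 = 0.6902; g_cld = 0.0661/2.97 = 0.02226.
Total gain g = 0.75387.
A = 1/(1 − 0.75387) = 4.063.

4.063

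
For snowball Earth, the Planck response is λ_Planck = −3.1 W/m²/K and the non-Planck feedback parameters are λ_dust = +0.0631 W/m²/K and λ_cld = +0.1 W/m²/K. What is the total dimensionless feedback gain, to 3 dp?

0.053

Convert to gains: g_dust = 0.0631/3.1 = 0.02035; g_cld = 0.1/3.1 = 0.03226.
Total gain g = 0.05261.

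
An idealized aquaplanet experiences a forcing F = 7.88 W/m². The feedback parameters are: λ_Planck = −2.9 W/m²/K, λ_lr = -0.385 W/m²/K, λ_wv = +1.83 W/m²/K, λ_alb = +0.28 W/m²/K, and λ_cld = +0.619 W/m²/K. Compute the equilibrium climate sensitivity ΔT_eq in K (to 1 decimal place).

Net feedback parameter λ = (−2.9) + (-0.385) + (+1.83) + (+0.28) + (+0.619) = -0.556 W/m²/K.
ΔT = −F/λ = −7.88/(-0.556) = 14.2 K.

14.2 K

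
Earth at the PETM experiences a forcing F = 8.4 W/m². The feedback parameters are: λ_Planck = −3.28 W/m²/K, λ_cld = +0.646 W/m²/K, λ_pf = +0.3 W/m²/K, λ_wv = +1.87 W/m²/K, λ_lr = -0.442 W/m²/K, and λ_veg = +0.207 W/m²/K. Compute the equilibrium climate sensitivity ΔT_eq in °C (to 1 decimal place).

12.0 °C

Net feedback parameter λ = (−3.28) + (+0.646) + (+0.3) + (+1.87) + (-0.442) + (+0.207) = -0.699 W/m²/K.
ΔT = −F/λ = −8.4/(-0.699) = 12.0 °C.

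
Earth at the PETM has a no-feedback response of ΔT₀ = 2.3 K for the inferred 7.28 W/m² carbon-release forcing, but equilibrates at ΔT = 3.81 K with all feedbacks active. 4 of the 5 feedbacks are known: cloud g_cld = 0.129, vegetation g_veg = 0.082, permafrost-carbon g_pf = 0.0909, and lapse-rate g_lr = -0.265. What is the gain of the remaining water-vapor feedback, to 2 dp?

Amplification A = ΔT/ΔT₀ = 3.81/2.3 = 1.657.
Total gain g = 1 − 1/A = 1 − 1/1.657 = 0.3965.
Known gains sum to 0.129 + 0.082 + 0.0909 − 0.265 = 0.0369.
g_wv = 0.3965 − 0.0369 = 0.36.

0.36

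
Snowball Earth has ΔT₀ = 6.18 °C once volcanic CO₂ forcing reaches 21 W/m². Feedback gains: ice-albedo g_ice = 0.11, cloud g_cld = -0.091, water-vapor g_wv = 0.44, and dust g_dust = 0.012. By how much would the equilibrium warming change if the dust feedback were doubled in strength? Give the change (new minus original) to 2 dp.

0.27 °C

Original: g = 0.471, ΔT = 6.18/(1−0.471) = 11.6824 °C.
With doubled dust: g' = 0.483, ΔT' = 6.18/(1−0.483) = 11.9536 °C.
Change = 11.9536 − 11.6824 = 0.27 °C.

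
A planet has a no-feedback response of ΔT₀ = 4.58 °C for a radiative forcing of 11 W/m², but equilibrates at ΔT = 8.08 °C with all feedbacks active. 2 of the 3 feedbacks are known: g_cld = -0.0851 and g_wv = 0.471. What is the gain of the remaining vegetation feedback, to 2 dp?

Amplification A = ΔT/ΔT₀ = 8.08/4.58 = 1.764.
Total gain g = 1 − 1/A = 1 − 1/1.764 = 0.4331.
Known gains sum to -0.0851 + 0.471 = 0.3859.
g_veg = 0.4331 − 0.3859 = 0.05.

0.05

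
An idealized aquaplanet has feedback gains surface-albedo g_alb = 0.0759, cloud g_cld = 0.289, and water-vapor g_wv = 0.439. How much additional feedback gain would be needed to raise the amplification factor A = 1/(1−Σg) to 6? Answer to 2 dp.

0.03

Current total gain = 0.8039.
Target gain for A = 6: g* = 1 − 1/6 = 0.8333.
Additional gain needed = 0.8333 − 0.8039 = 0.03.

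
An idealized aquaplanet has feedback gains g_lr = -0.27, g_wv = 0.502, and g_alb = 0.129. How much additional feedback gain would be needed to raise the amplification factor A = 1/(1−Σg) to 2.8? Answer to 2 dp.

Current total gain = 0.361.
Target gain for A = 2.8: g* = 1 − 1/2.8 = 0.6429.
Additional gain needed = 0.6429 − 0.361 = 0.28.

0.28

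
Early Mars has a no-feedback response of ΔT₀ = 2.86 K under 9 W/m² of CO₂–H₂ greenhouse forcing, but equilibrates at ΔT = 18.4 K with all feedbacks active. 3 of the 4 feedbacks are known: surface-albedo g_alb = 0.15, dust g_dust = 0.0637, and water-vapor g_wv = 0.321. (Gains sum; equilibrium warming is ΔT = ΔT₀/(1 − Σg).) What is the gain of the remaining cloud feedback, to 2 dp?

0.31

Amplification A = ΔT/ΔT₀ = 18.4/2.86 = 6.434.
Total gain g = 1 − 1/A = 1 − 1/6.434 = 0.8446.
Known gains sum to 0.15 + 0.0637 + 0.321 = 0.5347.
g_cld = 0.8446 − 0.5347 = 0.31.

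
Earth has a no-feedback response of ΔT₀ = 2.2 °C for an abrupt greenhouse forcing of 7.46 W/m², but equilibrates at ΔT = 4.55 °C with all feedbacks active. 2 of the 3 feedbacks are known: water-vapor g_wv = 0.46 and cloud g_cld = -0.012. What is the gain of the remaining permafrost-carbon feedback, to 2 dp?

0.07

Amplification A = ΔT/ΔT₀ = 4.55/2.2 = 2.068.
Total gain g = 1 − 1/A = 1 − 1/2.068 = 0.5164.
Known gains sum to 0.46 − 0.012 = 0.448.
g_pf = 0.5164 − 0.448 = 0.07.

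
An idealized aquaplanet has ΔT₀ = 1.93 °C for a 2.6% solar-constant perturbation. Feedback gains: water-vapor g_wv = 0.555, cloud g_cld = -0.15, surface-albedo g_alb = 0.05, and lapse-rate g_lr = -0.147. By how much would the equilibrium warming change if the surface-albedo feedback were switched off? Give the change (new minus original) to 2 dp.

-0.19 °C

Original: g = 0.308, ΔT = 1.93/(1−0.308) = 2.7890 °C.
Without surface-albedo: g' = 0.258, ΔT' = 1.93/(1−0.258) = 2.6011 °C.
Change = 2.6011 − 2.7890 = -0.19 °C.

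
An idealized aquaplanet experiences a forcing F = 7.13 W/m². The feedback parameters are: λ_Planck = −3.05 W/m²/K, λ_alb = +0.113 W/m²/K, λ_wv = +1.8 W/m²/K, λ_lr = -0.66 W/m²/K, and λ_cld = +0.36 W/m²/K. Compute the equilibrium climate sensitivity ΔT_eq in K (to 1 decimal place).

Net feedback parameter λ = (−3.05) + (+0.113) + (+1.8) + (-0.66) + (+0.36) = -1.437 W/m²/K.
ΔT = −F/λ = −7.13/(-1.437) = 5.0 K.

5.0 K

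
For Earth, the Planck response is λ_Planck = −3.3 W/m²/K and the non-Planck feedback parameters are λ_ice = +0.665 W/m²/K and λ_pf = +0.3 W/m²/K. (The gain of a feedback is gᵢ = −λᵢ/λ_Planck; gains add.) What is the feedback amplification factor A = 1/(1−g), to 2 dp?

1.41

Convert to gains: g_ice = 0.665/3.3 = 0.2015; g_pf = 0.3/3.3 = 0.09091.
Total gain g = 0.29241.
A = 1/(1 − 0.29241) = 1.41.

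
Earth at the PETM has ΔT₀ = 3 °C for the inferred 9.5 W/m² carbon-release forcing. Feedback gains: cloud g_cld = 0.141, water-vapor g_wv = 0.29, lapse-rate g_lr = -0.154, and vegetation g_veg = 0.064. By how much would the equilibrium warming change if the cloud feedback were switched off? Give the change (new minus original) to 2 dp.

-0.80 °C

Original: g = 0.341, ΔT = 3/(1−0.341) = 4.5524 °C.
Without cloud: g' = 0.2, ΔT' = 3/(1−0.2) = 3.7500 °C.
Change = 3.7500 − 4.5524 = -0.80 °C.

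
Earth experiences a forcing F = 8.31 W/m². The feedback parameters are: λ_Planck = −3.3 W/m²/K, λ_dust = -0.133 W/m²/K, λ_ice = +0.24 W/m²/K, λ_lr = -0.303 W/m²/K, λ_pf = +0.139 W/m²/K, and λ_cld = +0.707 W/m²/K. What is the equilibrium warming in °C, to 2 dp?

Net feedback parameter λ = (−3.3) + (-0.133) + (+0.24) + (-0.303) + (+0.139) + (+0.707) = -2.65 W/m²/K.
ΔT = −F/λ = −8.31/(-2.65) = 3.14 °C.

3.14 °C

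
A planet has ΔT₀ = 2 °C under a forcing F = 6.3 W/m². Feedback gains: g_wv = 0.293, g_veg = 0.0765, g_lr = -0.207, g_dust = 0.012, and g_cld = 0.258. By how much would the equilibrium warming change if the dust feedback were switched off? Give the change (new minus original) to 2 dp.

-0.07 °C

Original: g = 0.4325, ΔT = 2/(1−0.4325) = 3.5242 °C.
Without dust: g' = 0.4205, ΔT' = 2/(1−0.4205) = 3.4513 °C.
Change = 3.4513 − 3.5242 = -0.07 °C.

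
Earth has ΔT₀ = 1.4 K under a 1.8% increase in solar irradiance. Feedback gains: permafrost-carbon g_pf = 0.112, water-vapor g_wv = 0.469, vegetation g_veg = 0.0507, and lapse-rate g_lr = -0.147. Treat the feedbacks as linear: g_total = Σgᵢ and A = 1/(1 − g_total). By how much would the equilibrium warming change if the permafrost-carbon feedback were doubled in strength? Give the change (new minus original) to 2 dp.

Original: g = 0.4847, ΔT = 1.4/(1−0.4847) = 2.7169 K.
With doubled permafrost-carbon: g' = 0.5967, ΔT' = 1.4/(1−0.5967) = 3.4714 K.
Change = 3.4714 − 2.7169 = 0.75 K.

0.75 K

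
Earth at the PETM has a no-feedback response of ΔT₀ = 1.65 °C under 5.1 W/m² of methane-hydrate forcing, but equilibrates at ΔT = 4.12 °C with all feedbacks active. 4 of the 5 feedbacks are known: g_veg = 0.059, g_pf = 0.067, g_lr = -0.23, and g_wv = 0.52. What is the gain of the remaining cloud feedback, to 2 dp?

0.18

Amplification A = ΔT/ΔT₀ = 4.12/1.65 = 2.497.
Total gain g = 1 − 1/A = 1 − 1/2.497 = 0.5995.
Known gains sum to 0.059 + 0.067 − 0.23 + 0.52 = 0.416.
g_cld = 0.5995 − 0.416 = 0.18.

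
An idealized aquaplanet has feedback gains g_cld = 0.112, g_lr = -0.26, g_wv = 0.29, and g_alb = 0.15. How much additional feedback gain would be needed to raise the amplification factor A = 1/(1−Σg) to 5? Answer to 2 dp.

Current total gain = 0.292.
Target gain for A = 5: g* = 1 − 1/5 = 0.8.
Additional gain needed = 0.8 − 0.292 = 0.51.

0.51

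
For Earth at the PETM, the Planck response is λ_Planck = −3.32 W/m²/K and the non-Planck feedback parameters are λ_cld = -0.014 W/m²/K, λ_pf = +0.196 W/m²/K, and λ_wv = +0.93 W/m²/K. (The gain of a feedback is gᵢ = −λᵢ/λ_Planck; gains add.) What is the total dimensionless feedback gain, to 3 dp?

Convert to gains: g_cld = -0.014/3.32 = -0.004217; g_pf = 0.196/3.32 = 0.05904; g_wv = 0.93/3.32 = 0.2801.
Total gain g = 0.334923.

0.335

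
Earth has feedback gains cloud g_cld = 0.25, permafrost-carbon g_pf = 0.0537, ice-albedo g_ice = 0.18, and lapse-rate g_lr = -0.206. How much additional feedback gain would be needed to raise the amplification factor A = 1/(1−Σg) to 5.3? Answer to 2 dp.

Current total gain = 0.2777.
Target gain for A = 5.3: g* = 1 − 1/5.3 = 0.8113.
Additional gain needed = 0.8113 − 0.2777 = 0.53.

0.53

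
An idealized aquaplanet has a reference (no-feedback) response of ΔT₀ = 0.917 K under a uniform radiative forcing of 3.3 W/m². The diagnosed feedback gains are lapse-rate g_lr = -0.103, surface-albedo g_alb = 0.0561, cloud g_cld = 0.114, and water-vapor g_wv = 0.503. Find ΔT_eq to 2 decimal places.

2.13 K

Total gain g = -0.103 + 0.0561 + 0.114 + 0.503 = 0.5701.
Amplification A = 1/(1 − 0.5701) = 2.326.
ΔT = 0.917 × 2.326 = 2.13 K.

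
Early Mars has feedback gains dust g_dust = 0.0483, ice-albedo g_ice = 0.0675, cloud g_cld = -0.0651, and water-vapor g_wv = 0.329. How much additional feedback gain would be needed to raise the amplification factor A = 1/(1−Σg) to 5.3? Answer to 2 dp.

0.43

Current total gain = 0.3797.
Target gain for A = 5.3: g* = 1 − 1/5.3 = 0.8113.
Additional gain needed = 0.8113 − 0.3797 = 0.43.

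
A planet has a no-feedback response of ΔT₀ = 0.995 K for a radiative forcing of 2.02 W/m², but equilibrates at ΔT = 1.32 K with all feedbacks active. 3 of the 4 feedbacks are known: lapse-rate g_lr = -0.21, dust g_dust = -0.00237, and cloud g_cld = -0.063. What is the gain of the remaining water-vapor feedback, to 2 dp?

Amplification A = ΔT/ΔT₀ = 1.32/0.995 = 1.327.
Total gain g = 1 − 1/A = 1 − 1/1.327 = 0.2464.
Known gains sum to -0.21 − 0.00237 − 0.063 = -0.27537.
g_wv = 0.2464 + 0.27537 = 0.52.

0.52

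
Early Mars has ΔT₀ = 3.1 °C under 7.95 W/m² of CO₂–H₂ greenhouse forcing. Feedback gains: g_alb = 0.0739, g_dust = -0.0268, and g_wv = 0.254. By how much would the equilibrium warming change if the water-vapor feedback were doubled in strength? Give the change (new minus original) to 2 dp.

Original: g = 0.3011, ΔT = 3.1/(1−0.3011) = 4.4355 °C.
With doubled water-vapor: g' = 0.5551, ΔT' = 3.1/(1−0.5551) = 6.9679 °C.
Change = 6.9679 − 4.4355 = 2.53 °C.

2.53 °C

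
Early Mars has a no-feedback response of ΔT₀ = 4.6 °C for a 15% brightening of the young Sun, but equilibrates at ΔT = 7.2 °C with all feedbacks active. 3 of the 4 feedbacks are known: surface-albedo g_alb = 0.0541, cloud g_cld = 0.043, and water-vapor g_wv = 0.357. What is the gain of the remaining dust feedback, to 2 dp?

Amplification A = ΔT/ΔT₀ = 7.2/4.6 = 1.565.
Total gain g = 1 − 1/A = 1 − 1/1.565 = 0.361.
Known gains sum to 0.0541 + 0.043 + 0.357 = 0.4541.
g_dust = 0.361 − 0.4541 = -0.09.

-0.09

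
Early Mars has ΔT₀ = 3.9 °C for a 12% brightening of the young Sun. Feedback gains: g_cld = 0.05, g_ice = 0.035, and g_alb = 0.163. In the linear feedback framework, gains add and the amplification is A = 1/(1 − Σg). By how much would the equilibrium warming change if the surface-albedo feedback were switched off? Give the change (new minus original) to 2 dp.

Original: g = 0.248, ΔT = 3.9/(1−0.248) = 5.1862 °C.
Without surface-albedo: g' = 0.085, ΔT' = 3.9/(1−0.085) = 4.2623 °C.
Change = 4.2623 − 5.1862 = -0.92 °C.

-0.92 °C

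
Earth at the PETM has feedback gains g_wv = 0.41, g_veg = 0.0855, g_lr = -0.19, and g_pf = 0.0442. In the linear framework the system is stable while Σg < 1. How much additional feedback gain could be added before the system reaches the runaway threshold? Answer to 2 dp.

0.65

Current total gain = 0.41 + 0.0855 − 0.19 + 0.0442 = 0.3497.
Margin to runaway = 1 − 0.3497 = 0.65.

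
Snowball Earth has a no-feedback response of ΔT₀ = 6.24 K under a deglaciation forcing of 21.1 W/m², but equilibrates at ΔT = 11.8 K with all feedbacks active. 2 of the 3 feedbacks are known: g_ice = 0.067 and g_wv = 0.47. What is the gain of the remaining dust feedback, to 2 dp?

Amplification A = ΔT/ΔT₀ = 11.8/6.24 = 1.891.
Total gain g = 1 − 1/A = 1 − 1/1.891 = 0.4712.
Known gains sum to 0.067 + 0.47 = 0.537.
g_dust = 0.4712 − 0.537 = -0.07.

-0.07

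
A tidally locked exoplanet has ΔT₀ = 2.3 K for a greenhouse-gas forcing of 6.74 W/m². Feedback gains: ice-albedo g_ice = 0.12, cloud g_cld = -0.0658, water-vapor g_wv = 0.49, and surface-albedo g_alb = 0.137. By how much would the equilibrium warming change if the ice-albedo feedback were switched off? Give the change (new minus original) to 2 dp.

Original: g = 0.6812, ΔT = 2.3/(1−0.6812) = 7.2146 K.
Without ice-albedo: g' = 0.5612, ΔT' = 2.3/(1−0.5612) = 5.2416 K.
Change = 5.2416 − 7.2146 = -1.97 K.

-1.97 K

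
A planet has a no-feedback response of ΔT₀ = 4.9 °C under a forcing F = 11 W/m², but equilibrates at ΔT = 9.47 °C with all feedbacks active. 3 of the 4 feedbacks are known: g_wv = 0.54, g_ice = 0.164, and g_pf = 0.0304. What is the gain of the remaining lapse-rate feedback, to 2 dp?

Amplification A = ΔT/ΔT₀ = 9.47/4.9 = 1.933.
Total gain g = 1 − 1/A = 1 − 1/1.933 = 0.4827.
Known gains sum to 0.54 + 0.164 + 0.0304 = 0.7344.
g_lr = 0.4827 − 0.7344 = -0.25.

-0.25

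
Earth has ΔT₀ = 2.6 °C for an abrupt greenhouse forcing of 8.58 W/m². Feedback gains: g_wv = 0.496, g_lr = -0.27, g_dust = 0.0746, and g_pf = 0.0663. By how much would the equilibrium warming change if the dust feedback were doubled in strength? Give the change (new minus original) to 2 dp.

Original: g = 0.3669, ΔT = 2.6/(1−0.3669) = 4.1068 °C.
With doubled dust: g' = 0.4415, ΔT' = 2.6/(1−0.4415) = 4.6553 °C.
Change = 4.6553 − 4.1068 = 0.55 °C.

0.55 °C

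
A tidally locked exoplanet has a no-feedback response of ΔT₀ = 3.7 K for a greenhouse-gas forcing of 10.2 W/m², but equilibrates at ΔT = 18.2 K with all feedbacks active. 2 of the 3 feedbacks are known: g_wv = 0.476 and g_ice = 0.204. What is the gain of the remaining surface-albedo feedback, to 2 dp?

0.12

Amplification A = ΔT/ΔT₀ = 18.2/3.7 = 4.919.
Total gain g = 1 − 1/A = 1 − 1/4.919 = 0.7967.
Known gains sum to 0.476 + 0.204 = 0.68.
g_alb = 0.7967 − 0.68 = 0.12.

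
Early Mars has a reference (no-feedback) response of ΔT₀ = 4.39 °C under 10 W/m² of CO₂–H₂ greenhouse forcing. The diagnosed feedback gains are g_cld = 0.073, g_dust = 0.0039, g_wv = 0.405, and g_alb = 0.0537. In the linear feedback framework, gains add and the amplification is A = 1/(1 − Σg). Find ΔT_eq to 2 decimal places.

Total gain g = 0.073 + 0.0039 + 0.405 + 0.0537 = 0.5356.
Amplification A = 1/(1 − 0.5356) = 2.153.
ΔT = 4.39 × 2.153 = 9.45 °C.

9.45 °C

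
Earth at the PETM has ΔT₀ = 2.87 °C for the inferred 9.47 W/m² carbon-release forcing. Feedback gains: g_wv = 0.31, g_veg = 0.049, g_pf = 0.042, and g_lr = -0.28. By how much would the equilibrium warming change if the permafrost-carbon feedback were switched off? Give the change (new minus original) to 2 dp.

-0.15 °C

Original: g = 0.121, ΔT = 2.87/(1−0.121) = 3.2651 °C.
Without permafrost-carbon: g' = 0.079, ΔT' = 2.87/(1−0.079) = 3.1162 °C.
Change = 3.1162 − 3.2651 = -0.15 °C.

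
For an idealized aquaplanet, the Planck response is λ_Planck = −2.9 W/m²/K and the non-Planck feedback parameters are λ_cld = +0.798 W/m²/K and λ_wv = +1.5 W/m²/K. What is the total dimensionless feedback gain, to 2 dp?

Convert to gains: g_cld = 0.798/2.9 = 0.2752; g_wv = 1.5/2.9 = 0.5172.
Total gain g = 0.7924.

0.79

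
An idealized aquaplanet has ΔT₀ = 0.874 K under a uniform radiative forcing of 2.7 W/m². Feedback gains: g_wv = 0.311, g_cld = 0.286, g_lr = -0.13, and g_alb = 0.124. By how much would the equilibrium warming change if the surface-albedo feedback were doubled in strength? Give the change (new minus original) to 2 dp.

0.93 K

Original: g = 0.591, ΔT = 0.874/(1−0.591) = 2.1369 K.
With doubled surface-albedo: g' = 0.715, ΔT' = 0.874/(1−0.715) = 3.0667 K.
Change = 3.0667 − 2.1369 = 0.93 K.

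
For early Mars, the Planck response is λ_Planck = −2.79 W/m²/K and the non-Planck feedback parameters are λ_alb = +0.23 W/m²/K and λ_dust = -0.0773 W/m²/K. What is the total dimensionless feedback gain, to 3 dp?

Convert to gains: g_alb = 0.23/2.79 = 0.08244; g_dust = -0.0773/2.79 = -0.02771.
Total gain g = 0.05473.

0.055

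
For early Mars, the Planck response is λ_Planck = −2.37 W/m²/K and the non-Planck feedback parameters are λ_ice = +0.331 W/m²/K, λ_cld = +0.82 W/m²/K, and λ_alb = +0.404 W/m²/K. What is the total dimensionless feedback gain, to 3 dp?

Convert to gains: g_ice = 0.331/2.37 = 0.1397; g_cld = 0.82/2.37 = 0.346; g_alb = 0.404/2.37 = 0.1705.
Total gain g = 0.6562.

0.656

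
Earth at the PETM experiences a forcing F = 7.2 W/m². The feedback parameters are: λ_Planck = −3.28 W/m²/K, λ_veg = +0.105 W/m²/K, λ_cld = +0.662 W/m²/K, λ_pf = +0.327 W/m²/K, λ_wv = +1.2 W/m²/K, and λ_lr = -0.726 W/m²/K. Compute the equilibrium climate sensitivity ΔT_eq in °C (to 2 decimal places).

Net feedback parameter λ = (−3.28) + (+0.105) + (+0.662) + (+0.327) + (+1.2) + (-0.726) = -1.712 W/m²/K.
ΔT = −F/λ = −7.2/(-1.712) = 4.21 °C.

4.21 °C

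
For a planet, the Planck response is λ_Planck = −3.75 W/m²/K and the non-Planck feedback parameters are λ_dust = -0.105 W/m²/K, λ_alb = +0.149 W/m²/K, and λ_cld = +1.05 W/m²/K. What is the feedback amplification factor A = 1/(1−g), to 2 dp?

Convert to gains: g_dust = -0.105/3.75 = -0.028; g_alb = 0.149/3.75 = 0.03973; g_cld = 1.05/3.75 = 0.28.
Total gain g = 0.29173.
A = 1/(1 − 0.29173) = 1.41.

1.41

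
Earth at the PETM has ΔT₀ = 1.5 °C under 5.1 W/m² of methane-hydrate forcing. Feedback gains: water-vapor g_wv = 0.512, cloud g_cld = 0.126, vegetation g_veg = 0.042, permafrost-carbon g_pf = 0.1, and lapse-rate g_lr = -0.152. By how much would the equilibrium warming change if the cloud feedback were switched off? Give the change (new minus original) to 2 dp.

-1.02 °C

Original: g = 0.628, ΔT = 1.5/(1−0.628) = 4.0323 °C.
Without cloud: g' = 0.502, ΔT' = 1.5/(1−0.502) = 3.0120 °C.
Change = 3.0120 − 4.0323 = -1.02 °C.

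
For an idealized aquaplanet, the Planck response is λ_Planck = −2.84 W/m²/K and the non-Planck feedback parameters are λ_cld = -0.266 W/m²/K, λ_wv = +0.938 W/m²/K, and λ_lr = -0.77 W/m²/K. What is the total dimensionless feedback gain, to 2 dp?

Convert to gains: g_cld = -0.266/2.84 = -0.09366; g_wv = 0.938/2.84 = 0.3303; g_lr = -0.77/2.84 = -0.2711.
Total gain g = -0.03446.

-0.03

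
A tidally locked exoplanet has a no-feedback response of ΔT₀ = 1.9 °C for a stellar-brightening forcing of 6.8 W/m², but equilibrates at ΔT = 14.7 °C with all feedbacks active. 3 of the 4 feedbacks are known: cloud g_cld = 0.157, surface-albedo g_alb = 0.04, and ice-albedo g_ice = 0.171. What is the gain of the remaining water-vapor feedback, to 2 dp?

0.50

Amplification A = ΔT/ΔT₀ = 14.7/1.9 = 7.737.
Total gain g = 1 − 1/A = 1 − 1/7.737 = 0.8708.
Known gains sum to 0.157 + 0.04 + 0.171 = 0.368.
g_wv = 0.8708 − 0.368 = 0.50.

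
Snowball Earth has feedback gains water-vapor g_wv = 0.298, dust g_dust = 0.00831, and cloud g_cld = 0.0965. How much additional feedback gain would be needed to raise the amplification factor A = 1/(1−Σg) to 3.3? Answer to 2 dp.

Current total gain = 0.40281.
Target gain for A = 3.3: g* = 1 − 1/3.3 = 0.697.
Additional gain needed = 0.697 − 0.40281 = 0.29.

0.29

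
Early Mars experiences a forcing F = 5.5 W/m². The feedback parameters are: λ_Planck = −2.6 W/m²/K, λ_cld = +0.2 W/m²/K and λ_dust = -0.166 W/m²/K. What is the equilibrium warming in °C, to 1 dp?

2.1 °C

Net feedback parameter λ = (−2.6) + (+0.2) + (-0.166) = -2.566 W/m²/K.
ΔT = −F/λ = −5.5/(-2.566) = 2.1 °C.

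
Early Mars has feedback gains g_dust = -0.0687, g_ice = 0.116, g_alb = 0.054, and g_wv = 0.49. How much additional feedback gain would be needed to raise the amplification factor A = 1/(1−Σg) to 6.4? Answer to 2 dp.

Current total gain = 0.5913.
Target gain for A = 6.4: g* = 1 − 1/6.4 = 0.8438.
Additional gain needed = 0.8438 − 0.5913 = 0.25.

0.25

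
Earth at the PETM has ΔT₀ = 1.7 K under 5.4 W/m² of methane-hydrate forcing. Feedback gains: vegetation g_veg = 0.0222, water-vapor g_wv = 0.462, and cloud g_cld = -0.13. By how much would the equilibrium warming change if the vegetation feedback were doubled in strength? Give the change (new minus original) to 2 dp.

0.09 K

Original: g = 0.3542, ΔT = 1.7/(1−0.3542) = 2.6324 K.
With doubled vegetation: g' = 0.3764, ΔT' = 1.7/(1−0.3764) = 2.7261 K.
Change = 2.7261 − 2.6324 = 0.09 K.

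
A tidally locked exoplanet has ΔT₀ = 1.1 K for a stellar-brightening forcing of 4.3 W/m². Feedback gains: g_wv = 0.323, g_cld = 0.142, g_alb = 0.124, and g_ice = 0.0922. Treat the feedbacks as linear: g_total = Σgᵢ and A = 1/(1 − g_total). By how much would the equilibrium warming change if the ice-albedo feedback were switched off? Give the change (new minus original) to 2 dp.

Original: g = 0.6812, ΔT = 1.1/(1−0.6812) = 3.4504 K.
Without ice-albedo: g' = 0.589, ΔT' = 1.1/(1−0.589) = 2.6764 K.
Change = 2.6764 − 3.4504 = -0.77 K.

-0.77 K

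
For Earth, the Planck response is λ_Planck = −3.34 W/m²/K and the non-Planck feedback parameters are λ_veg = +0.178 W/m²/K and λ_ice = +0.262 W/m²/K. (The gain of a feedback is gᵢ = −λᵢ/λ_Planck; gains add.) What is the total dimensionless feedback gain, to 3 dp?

Convert to gains: g_veg = 0.178/3.34 = 0.05329; g_ice = 0.262/3.34 = 0.07844.
Total gain g = 0.13173.

0.132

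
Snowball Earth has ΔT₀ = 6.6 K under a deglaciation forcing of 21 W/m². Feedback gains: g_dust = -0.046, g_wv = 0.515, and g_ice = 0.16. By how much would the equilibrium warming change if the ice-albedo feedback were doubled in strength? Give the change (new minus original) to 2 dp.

13.49 K

Original: g = 0.629, ΔT = 6.6/(1−0.629) = 17.7898 K.
With doubled ice-albedo: g' = 0.789, ΔT' = 6.6/(1−0.789) = 31.2796 K.
Change = 31.2796 − 17.7898 = 13.49 K.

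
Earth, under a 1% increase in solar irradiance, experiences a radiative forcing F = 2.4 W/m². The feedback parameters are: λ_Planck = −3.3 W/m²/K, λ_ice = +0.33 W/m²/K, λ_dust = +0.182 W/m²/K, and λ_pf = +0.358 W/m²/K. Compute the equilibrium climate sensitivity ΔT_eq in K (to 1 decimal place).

Net feedback parameter λ = (−3.3) + (+0.33) + (+0.182) + (+0.358) = -2.43 W/m²/K.
ΔT = −F/λ = −2.4/(-2.43) = 1.0 K.

1.0 K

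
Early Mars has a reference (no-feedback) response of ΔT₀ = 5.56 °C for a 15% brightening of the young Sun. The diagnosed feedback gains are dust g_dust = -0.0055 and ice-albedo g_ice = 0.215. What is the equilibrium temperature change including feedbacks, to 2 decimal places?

7.03 °C

Total gain g = -0.0055 + 0.215 = 0.2095.
Amplification A = 1/(1 − 0.2095) = 1.265.
ΔT = 5.56 × 1.265 = 7.03 °C.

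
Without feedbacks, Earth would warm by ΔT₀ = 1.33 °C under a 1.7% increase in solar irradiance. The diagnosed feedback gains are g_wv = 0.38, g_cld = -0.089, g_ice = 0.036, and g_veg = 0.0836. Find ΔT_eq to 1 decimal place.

Total gain g = 0.38 − 0.089 + 0.036 + 0.0836 = 0.4106.
Amplification A = 1/(1 − 0.4106) = 1.697.
ΔT = 1.33 × 1.697 = 2.3 °C.

2.3 °C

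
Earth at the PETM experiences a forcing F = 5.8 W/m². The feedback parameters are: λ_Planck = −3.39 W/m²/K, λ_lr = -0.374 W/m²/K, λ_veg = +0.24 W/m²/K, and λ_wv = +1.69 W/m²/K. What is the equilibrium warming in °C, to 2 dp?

3.16 °C

Net feedback parameter λ = (−3.39) + (-0.374) + (+0.24) + (+1.69) = -1.834 W/m²/K.
ΔT = −F/λ = −5.8/(-1.834) = 3.16 °C.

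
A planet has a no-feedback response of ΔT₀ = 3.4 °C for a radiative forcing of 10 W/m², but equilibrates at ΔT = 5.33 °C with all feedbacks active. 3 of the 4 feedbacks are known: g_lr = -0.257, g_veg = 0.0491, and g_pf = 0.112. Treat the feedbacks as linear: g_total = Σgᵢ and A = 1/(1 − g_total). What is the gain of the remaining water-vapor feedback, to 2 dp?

0.46

Amplification A = ΔT/ΔT₀ = 5.33/3.4 = 1.568.
Total gain g = 1 − 1/A = 1 − 1/1.568 = 0.3622.
Known gains sum to -0.257 + 0.0491 + 0.112 = -0.0959.
g_wv = 0.3622 + 0.0959 = 0.46.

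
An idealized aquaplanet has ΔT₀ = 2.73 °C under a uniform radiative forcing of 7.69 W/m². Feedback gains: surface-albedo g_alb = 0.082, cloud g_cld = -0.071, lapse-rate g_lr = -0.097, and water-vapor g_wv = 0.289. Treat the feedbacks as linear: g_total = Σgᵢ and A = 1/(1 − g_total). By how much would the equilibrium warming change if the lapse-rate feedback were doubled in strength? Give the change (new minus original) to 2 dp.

-0.37 °C

Original: g = 0.203, ΔT = 2.73/(1−0.203) = 3.4253 °C.
With doubled lapse-rate: g' = 0.106, ΔT' = 2.73/(1−0.106) = 3.0537 °C.
Change = 3.0537 − 3.4253 = -0.37 °C.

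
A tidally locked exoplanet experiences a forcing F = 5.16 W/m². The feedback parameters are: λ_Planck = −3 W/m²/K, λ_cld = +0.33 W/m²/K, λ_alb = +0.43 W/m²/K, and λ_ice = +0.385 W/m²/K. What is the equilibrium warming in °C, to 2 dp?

Net feedback parameter λ = (−3) + (+0.33) + (+0.43) + (+0.385) = -1.855 W/m²/K.
ΔT = −F/λ = −5.16/(-1.855) = 2.78 °C.

2.78 °C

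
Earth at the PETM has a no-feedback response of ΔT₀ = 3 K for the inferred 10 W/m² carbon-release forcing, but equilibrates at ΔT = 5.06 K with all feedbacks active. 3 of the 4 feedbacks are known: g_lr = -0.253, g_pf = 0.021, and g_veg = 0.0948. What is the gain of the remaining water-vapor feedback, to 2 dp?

0.54

Amplification A = ΔT/ΔT₀ = 5.06/3 = 1.687.
Total gain g = 1 − 1/A = 1 − 1/1.687 = 0.4072.
Known gains sum to -0.253 + 0.021 + 0.0948 = -0.1372.
g_wv = 0.4072 + 0.1372 = 0.54.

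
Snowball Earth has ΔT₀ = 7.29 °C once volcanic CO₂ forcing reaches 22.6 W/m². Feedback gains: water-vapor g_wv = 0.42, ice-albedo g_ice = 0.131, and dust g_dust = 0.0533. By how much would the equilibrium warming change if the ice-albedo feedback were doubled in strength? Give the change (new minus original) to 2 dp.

Original: g = 0.6043, ΔT = 7.29/(1−0.6043) = 18.4230 °C.
With doubled ice-albedo: g' = 0.7353, ΔT' = 7.29/(1−0.7353) = 27.5406 °C.
Change = 27.5406 − 18.4230 = 9.12 °C.

9.12 °C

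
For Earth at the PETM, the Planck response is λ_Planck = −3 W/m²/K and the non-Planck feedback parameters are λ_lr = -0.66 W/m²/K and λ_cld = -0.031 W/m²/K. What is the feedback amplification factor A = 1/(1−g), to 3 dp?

0.813

Convert to gains: g_lr = -0.66/3 = -0.22; g_cld = -0.031/3 = -0.01033.
Total gain g = -0.23033.
A = 1/(1 + 0.23033) = 0.813.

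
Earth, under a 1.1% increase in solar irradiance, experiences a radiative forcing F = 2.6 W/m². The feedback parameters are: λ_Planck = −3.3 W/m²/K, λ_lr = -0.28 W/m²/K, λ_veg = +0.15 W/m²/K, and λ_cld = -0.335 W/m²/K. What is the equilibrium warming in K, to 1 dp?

0.7 K

Net feedback parameter λ = (−3.3) + (-0.28) + (+0.15) + (-0.335) = -3.765 W/m²/K.
ΔT = −F/λ = −2.6/(-3.765) = 0.7 K.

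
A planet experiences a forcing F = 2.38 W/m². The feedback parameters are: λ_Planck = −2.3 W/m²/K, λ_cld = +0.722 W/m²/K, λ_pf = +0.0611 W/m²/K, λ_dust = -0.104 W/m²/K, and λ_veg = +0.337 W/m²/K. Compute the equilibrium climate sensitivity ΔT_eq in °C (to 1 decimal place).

1.9 °C

Net feedback parameter λ = (−2.3) + (+0.722) + (+0.0611) + (-0.104) + (+0.337) = -1.2839 W/m²/K.
ΔT = −F/λ = −2.38/(-1.2839) = 1.9 °C.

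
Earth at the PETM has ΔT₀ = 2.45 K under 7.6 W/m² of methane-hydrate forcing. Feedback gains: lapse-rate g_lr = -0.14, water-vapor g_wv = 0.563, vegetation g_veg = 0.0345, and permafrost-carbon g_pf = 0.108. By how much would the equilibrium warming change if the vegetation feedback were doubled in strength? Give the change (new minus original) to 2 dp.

Original: g = 0.5655, ΔT = 2.45/(1−0.5655) = 5.6387 K.
With doubled vegetation: g' = 0.6, ΔT' = 2.45/(1−0.6) = 6.1250 K.
Change = 6.1250 − 5.6387 = 0.49 K.

0.49 K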